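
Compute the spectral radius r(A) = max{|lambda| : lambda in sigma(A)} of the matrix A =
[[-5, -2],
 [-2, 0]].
r(A) = (5 + sqrt(41))/2 ≈ 5.7016

The eigenvalues of A are the roots of its characteristic polynomial. With M = A (coefficients from the trace and determinant):
  p(λ) = det(λ I - M) = λ^2 + 5λ - 4.
For λ^2 + 5λ - 4 the discriminant is 41. It is nonnegative but not a perfect square, so the roots are real and irrational: λ = (-5 ± sqrt(41))/2 ≈ 0.7016, -5.7016.
Thus the eigenvalues (to 4 decimals) are 0.7016 (modulus 0.7016); -5.7016 (modulus 5.7016). The spectral radius is the largest modulus: r(A) = (5 + sqrt(41))/2 ≈ 5.7016. (Cross-check: r(A) ≤ ||A||_2 ≈ 5.7016; equality holds whenever A is normal, though it can also hold for some non-normal A.)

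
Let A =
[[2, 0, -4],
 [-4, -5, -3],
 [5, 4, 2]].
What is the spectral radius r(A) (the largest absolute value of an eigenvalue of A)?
r(A) ≈ 4.1847

The eigenvalues of A are the roots of its characteristic polynomial. With M = A (coefficients from the trace, the sum of principal 2x2 minors, and det A):
  p(λ) = det(λ I - M) = λ^3 + λ^2 + 16λ + 32.
No integer candidate from the rational root theorem (±divisors of 32) is a root, so the roots are irrational. The cubic discriminant is Δ = -34688 < 0, so there is one real root and a complex-conjugate pair. p(-2) = -4 and p(-1) = 16 have opposite signs, so a root lies in (-2, -1); Newton's method refines it to λ ≈ -1.8273. Dividing out (λ - (-1.8273)) leaves approximately λ^2 - 0.8273λ + 17.5118. For λ^2 - 0.8273λ + 17.5118 the discriminant is -69.3628. It is negative, so the remaining roots are the complex-conjugate pair λ ≈ 0.4137 ± 4.1642i. Their product equals the constant term, so |λ|^2 ≈ 17.5118 and |λ| ≈ 4.1847.
Thus the eigenvalues (to 4 decimals) are -1.8273 (modulus 1.8273); 0.4137 ± 4.1642i (modulus 4.1847). The spectral radius is the largest modulus: r(A) ≈ 4.1847. (Cross-check: r(A) ≤ ||A||_2 ≈ 9.6747; equality holds whenever A is normal, though it can also hold for some non-normal A.)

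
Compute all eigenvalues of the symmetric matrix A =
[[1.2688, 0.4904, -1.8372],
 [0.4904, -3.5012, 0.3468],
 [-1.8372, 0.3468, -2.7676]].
sigma(A) ≈ {-4, -3, 2}

A is real symmetric, so its spectrum consists of real eigenvalues. Expanding the characteristic polynomial of the displayed matrix gives
  det(λ I - A) = p(λ) = λ^3 + (5)λ^2 + (-2)λ + (-24).
Solving p(λ) = 0 yields eigenvalues ≈ -4, -3, 2. (A is shown rounded to 4 decimals, so these recover the underlying integer eigenvalues to within that precision.)
Verification: the trace of A = -5 equals the sum of eigenvalues -5, and det(A) ≈ 24.0003 matches the eigenvalue product 24.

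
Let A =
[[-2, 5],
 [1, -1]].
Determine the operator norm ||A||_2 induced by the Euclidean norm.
||A||_2 = sqrt((31 + sqrt(925))/2) ≈ 5.5414 (= sqrt(largest eigenvalue of A^T A))

||A||_2 = sigma_max(A) = sqrt(lambda_max(A^T A)). Form the symmetric matrix M = A^T A =
[[5, -11],
 [-11, 26]].
Its characteristic polynomial (trace, determinant of M give the coefficients) is
  p(λ) = det(λ I - M) = λ^2 - 31λ + 9.
For λ^2 - 31λ + 9 the discriminant is 925. It is nonnegative but not a perfect square, so the roots are real and irrational: λ = (31 ± sqrt(925))/2 ≈ 30.7069, 0.2931.
So the eigenvalues of A^T A are ≈ 0.2931, 30.7069 (all ≥ 0, as they must be for A^T A). The largest is λ_max = (31 + sqrt(925))/2 ≈ 30.7069, hence ||A||_2 = sqrt(λ_max) = sqrt((31 + sqrt(925))/2) ≈ 5.5414.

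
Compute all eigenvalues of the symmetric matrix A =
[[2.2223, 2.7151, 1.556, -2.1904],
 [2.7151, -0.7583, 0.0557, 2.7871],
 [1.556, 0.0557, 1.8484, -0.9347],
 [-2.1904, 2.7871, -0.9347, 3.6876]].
sigma(A) ≈ {-4, 1, 4, 6}

A is real symmetric, so its spectrum consists of real eigenvalues. Expanding the characteristic polynomial of the displayed matrix gives
  det(λ I - A) = p(λ) = λ^4 + (-7)λ^3 + (-10)λ^2 + (112)λ + (-96.0034).
Solving p(λ) = 0 yields eigenvalues ≈ -4, 1, 4, 6. (A is shown rounded to 4 decimals, so these recover the underlying integer eigenvalues to within that precision.)
Verification: the trace of A = 7 equals the sum of eigenvalues 7, and det(A) ≈ -96.0034 matches the eigenvalue product -96.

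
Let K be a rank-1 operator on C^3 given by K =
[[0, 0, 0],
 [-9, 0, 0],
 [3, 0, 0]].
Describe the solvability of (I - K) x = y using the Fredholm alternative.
(I - K) is invertible (det(I - K) = 1 ≠ 0), so for every y in C^3 the equation (I - K) x = y has a unique solution.

K has rank 1, so it is an outer product K = u v^T: every row of K is a multiple of one row vector. Reading off the entries, u = (0, 3, -1) and v = (-3, 0, 0) (row i of K equals u_i·v^T). A rank-one matrix u v^T satisfies K u = u (v·u) and kills the (2)-dimensional subspace v^⊥, so its characteristic polynomial is lambda^2 (lambda - v·u) with v·u = tr K = 0. Hence the eigenvalues of I - K are 1 (multiplicity 2) and 1 - (0) = 1, so det(I - K) = 1. (Direct check: I - K =
[[1, 0, 0],
 [9, 1, 0],
 [-3, 0, 1]]
has determinant 1.) The finite-dimensional Fredholm alternative says: either (I - K) is invertible, or ker(I - K) ≠ {0} and then range(I - K) = ker((I - K)^*)^⊥, with dim ker(I - K) = dim ker((I - K)^*). Since det(I - K) ≠ 0, 1 is not an eigenvalue of K and ker(I - K) = {0}, so we are in the first case: for every y there is a unique x = (I - K)^(-1) y. Explicitly, by the Sherman–Morrison formula, (I - u v^T)^(-1) = I + u v^T/(1 - v·u), i.e. (I - K)^(-1) = I + K.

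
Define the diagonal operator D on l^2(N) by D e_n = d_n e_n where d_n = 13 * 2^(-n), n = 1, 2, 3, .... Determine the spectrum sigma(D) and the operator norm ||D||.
sigma(D) = {13 * 2^(-n) : n ≥ 1} ∪ {0}; ||D|| = 13/2

A bounded diagonal operator on l^2 with diagonal entries d_n has spectrum equal to the closure of {d_n : n ≥ 1}: every d_n is an eigenvalue (with eigenvector e_n), so {d_n} ⊂ sigma(D); the spectrum is closed, so its closure is too; and for lambda not in the closure, (D - lambda I) has bounded inverse (the diagonal entries 1/(d_n - lambda) are bounded). For our sequence d_n = 13 * 2^(-n), n = 1, 2, 3, ...:
  - {d_n} = {13 * 2^(-n) : n ≥ 1}; the only limit point is 0
  - closure = {13 * 2^(-n) : n ≥ 1} ∪ {0}
For the norm: a diagonal operator has ||D|| = sup_n |d_n|. Here d_n = 13 * 2^(-n) is positive and decreasing, so sup_n |d_n| = d_1 = 13/2. So ||D|| = 13/2.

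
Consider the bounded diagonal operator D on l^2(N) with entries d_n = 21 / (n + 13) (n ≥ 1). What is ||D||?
||D|| = 3/2 (attained at n = 1)

For D diagonal, ||D|| = sup_n |d_n| = sup_n 21/(n + 13). This is positive and strictly decreasing in n, so the supremum is attained at n = 1: d_1 = 21/(1 + 13) = 3/2. Hence ||D|| = 3/2.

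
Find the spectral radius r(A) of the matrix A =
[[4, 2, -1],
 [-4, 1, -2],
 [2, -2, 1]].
r(A) ≈ 4.5724

The eigenvalues of A are the roots of its characteristic polynomial. With M = A (coefficients from the trace, the sum of principal 2x2 minors, and det A):
  p(λ) = det(λ I - M) = λ^3 - 6λ^2 + 15λ + 18.
No integer candidate from the rational root theorem (±divisors of 18) is a root, so the roots are irrational. The cubic discriminant is Δ = -27756 < 0, so there is one real root and a complex-conjugate pair. p(-1) = -4 and p(0) = 18 have opposite signs, so a root lies in (-1, 0); Newton's method refines it to λ ≈ -0.861. Dividing out (λ - (-0.861)) leaves approximately λ^2 - 6.861λ + 20.907. For λ^2 - 6.861λ + 20.907 the discriminant is -36.5552. It is negative, so the remaining roots are the complex-conjugate pair λ ≈ 3.4305 ± 3.023i. Their product equals the constant term, so |λ|^2 ≈ 20.907 and |λ| ≈ 4.5724.
Thus the eigenvalues (to 4 decimals) are -0.861 (modulus 0.861); 3.4305 ± 3.023i (modulus 4.5724). The spectral radius is the largest modulus: r(A) ≈ 4.5724. (Cross-check: r(A) ≤ ||A||_2 ≈ 6.0994; equality holds whenever A is normal, though it can also hold for some non-normal A.)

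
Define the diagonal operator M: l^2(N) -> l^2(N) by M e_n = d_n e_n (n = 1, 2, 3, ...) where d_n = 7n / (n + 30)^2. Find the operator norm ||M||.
||M|| = 7/120 (attained at n = 30)

For M diagonal, ||M|| = sup_n |d_n|. Treat f(x) = 7x / (x + 30)^2 for real x > 0. By the quotient rule, f'(x) = 7(30 - x)/(x + 30)^3, which is positive for x < 30 and negative for x > 30. So f has a unique maximum at x = 30, and since 30 is a positive integer, the supremum over n ≥ 1 is attained at n = 30: d_30 = 7·30/(30 + 30)^2 = 7·30/3600 = 7/120. Hence ||M|| = 7/120.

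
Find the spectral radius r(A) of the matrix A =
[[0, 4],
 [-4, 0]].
r(A) = 4

The eigenvalues of A are the roots of its characteristic polynomial. With M = A (coefficients from the trace and determinant):
  p(λ) = det(λ I - M) = λ^2 + 16.
For λ^2 + 16 the discriminant is -64. It is negative, so the roots are the complex-conjugate pair λ = 0 ± (sqrt(64)/2) i ≈ 0 ± 4i. For a conjugate pair the product of the roots equals the constant term, so |λ|^2 = 16 and |λ| = sqrt(16) = 4.
Thus the eigenvalues (to 4 decimals) are 0 ± 4i (modulus 4). The spectral radius is the largest modulus: r(A) = 4. (Cross-check: r(A) ≤ ||A||_2 ≈ 4; equality holds whenever A is normal, though it can also hold for some non-normal A.)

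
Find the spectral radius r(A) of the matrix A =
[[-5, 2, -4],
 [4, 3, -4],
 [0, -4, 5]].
r(A) ≈ 8.8834

The eigenvalues of A are the roots of its characteristic polynomial. With M = A (coefficients from the trace, the sum of principal 2x2 minors, and det A):
  p(λ) = det(λ I - M) = λ^3 - 3λ^2 - 49λ - 29.
No integer candidate from the rational root theorem (±divisors of 29) is a root, so the roots are irrational. The cubic discriminant is Δ = 389632 > 0, so there are three distinct real roots. p(-6) = -59 and p(-5) = 16 have opposite signs, so a root lies in (-6, -5); Newton's method refines it to λ ≈ -5.2631. p(-1) = 16 and p(0) = -29 have opposite signs, so a root lies in (-1, 0); Newton's method refines it to λ ≈ -0.6203. p(8) = -101 and p(9) = 16 have opposite signs, so a root lies in (8, 9); Newton's method refines it to λ ≈ 8.8834. Check (Vieta): the three roots sum to 3, matching tr M = 3.
Thus the eigenvalues (to 4 decimals) are -5.2631 (modulus 5.2631); -0.6203 (modulus 0.6203); 8.8834 (modulus 8.8834). The spectral radius is the largest modulus: r(A) ≈ 8.8834. (Cross-check: r(A) ≤ ||A||_2 ≈ 9.2455; equality holds whenever A is normal, though it can also hold for some non-normal A.)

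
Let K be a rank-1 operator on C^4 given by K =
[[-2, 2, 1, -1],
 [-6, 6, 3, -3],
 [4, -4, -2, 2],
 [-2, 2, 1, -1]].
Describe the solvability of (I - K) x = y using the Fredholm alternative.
(I - K) is singular (det(I - K) = 0, i.e. 1 ∈ sigma(K)). (I - K) x = y is solvable iff y ⊥ ker((I - K)^*) = span{(-2, 2, 1, -1)}, i.e. iff -2y_1 + 2y_2 + y_3 - y_4 = 0. When solvable, the solutions are x = y + c·(1, 3, -2, 1), c arbitrary (ker(I - K) = span{(1, 3, -2, 1)}, dimension 1).

K has rank 1, so it is an outer product K = u v^T: every row of K is a multiple of one row vector. Reading off the entries, u = (1, 3, -2, 1) and v = (-2, 2, 1, -1) (row i of K equals u_i·v^T). A rank-one matrix u v^T satisfies K u = u (v·u) and kills the (3)-dimensional subspace v^⊥, so its characteristic polynomial is lambda^3 (lambda - v·u) with v·u = tr K = 1. Hence the eigenvalues of I - K are 1 (multiplicity 3) and 1 - (1) = 0, so det(I - K) = 0. (Direct check: I - K =
[[3, -2, -1, 1],
 [6, -5, -3, 3],
 [-4, 4, 3, -2],
 [2, -2, -1, 2]]
has determinant 0.) So 1 is an eigenvalue of K and (I - K) is not invertible. The finite-dimensional Fredholm alternative says: either (I - K) is invertible, or ker(I - K) ≠ {0} and then range(I - K) = ker((I - K)^*)^⊥, with dim ker(I - K) = dim ker((I - K)^*). We are in the second case, so we need both kernels. Kernel of I - K: (I - K) u = u - u (v·u) = u - u = 0, so ker(I - K) = span{u} = span{(1, 3, -2, 1)} (it is exactly 1-dimensional because rank(I - K) = 3). Kernel of the adjoint: K is real, so (I - K)^* = I - K^T = I - v u^T, and (I - v u^T) v = v - v (u·v) = 0; hence ker((I - K)^*) = span{v} = span{(-2, 2, 1, -1)}. Therefore (I - K) x = y is solvable iff <y, v> = 0, i.e. iff -2y_1 + 2y_2 + y_3 - y_4 = 0. When this holds, K y = u (v·y) = 0, so (I - K) y = y and x = y is a particular solution; the full solution set is the line x = y + c·u = y + c·(1, 3, -2, 1), c ∈ C.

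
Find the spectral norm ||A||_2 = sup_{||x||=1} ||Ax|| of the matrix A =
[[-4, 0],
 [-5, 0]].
||A||_2 = sqrt(41) ≈ 6.4031 (= sqrt(largest eigenvalue of A^T A))

||A||_2 = sigma_max(A) = sqrt(lambda_max(A^T A)). Form the symmetric matrix M = A^T A =
[[41, 0],
 [0, 0]].
Its characteristic polynomial (trace, determinant of M give the coefficients) is
  p(λ) = det(λ I - M) = λ^2 - 41λ.
For λ^2 - 41λ the discriminant is 1681. It is a perfect square (41^2), so the roots are rational: λ = (41 ± 41)/2 = 41, 0.
So the eigenvalues of A^T A are ≈ 0, 41 (all ≥ 0, as they must be for A^T A). The largest is λ_max = 41, hence ||A||_2 = sqrt(λ_max) = sqrt(41) ≈ 6.4031.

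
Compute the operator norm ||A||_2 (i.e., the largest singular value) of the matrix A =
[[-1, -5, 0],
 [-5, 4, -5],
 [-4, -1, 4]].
||A||_2 ≈ 8.4945 (= sqrt(largest eigenvalue of A^T A))

||A||_2 = sigma_max(A) = sqrt(lambda_max(A^T A)). Form the symmetric matrix M = A^T A =
[[42, -11, 9],
 [-11, 42, -24],
 [9, -24, 41]].
Its characteristic polynomial (trace, sum of principal 2x2 minors, determinant of M give the coefficients) is
  p(λ) = det(λ I - M) = λ^3 - 125λ^2 + 4430λ - 44521.
No integer candidate from the rational root theorem (±divisors of 44521) is a root, so the roots are irrational. The cubic discriminant is Δ = 1311364593 > 0, so there are three distinct real roots. p(17) = -423 and p(18) = 551 have opposite signs, so a root lies in (17, 18); Newton's method refines it to λ ≈ 17.4162. p(35) = 279 and p(36) = -385 have opposite signs, so a root lies in (35, 36); Newton's method refines it to λ ≈ 35.427. p(72) = -313 and p(73) = 1761 have opposite signs, so a root lies in (72, 73); Newton's method refines it to λ ≈ 72.1568. Check (Vieta): the three roots sum to 125, matching tr M = 125.
So the eigenvalues of A^T A are ≈ 17.4162, 35.427, 72.1568 (all ≥ 0, as they must be for A^T A). The largest is λ_max ≈ 72.1568, hence ||A||_2 = sqrt(λ_max) ≈ 8.4945.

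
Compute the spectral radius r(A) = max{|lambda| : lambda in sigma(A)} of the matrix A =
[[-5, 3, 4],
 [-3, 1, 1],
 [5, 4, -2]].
r(A) ≈ 8.1048

The eigenvalues of A are the roots of its characteristic polynomial. With M = A (coefficients from the trace, the sum of principal 2x2 minors, and det A):
  p(λ) = det(λ I - M) = λ^3 + 6λ^2 - 12λ + 41.
No integer candidate from the rational root theorem (±divisors of 41) is a root, so the roots are irrational. The cubic discriminant is Δ = -121851 < 0, so there is one real root and a complex-conjugate pair. p(-9) = -94 and p(-8) = 9 have opposite signs, so a root lies in (-9, -8); Newton's method refines it to λ ≈ -8.1048. Dividing out (λ - (-8.1048)) leaves approximately λ^2 - 2.1048λ + 5.0587. For λ^2 - 2.1048λ + 5.0587 the discriminant is -15.8049. It is negative, so the remaining roots are the complex-conjugate pair λ ≈ 1.0524 ± 1.9878i. Their product equals the constant term, so |λ|^2 ≈ 5.0587 and |λ| ≈ 2.2492.
Thus the eigenvalues (to 4 decimals) are -8.1048 (modulus 8.1048); 1.0524 ± 1.9878i (modulus 2.2492). The spectral radius is the largest modulus: r(A) ≈ 8.1048. (Cross-check: r(A) ≤ ||A||_2 ≈ 8.8369; equality holds whenever A is normal, though it can also hold for some non-normal A.)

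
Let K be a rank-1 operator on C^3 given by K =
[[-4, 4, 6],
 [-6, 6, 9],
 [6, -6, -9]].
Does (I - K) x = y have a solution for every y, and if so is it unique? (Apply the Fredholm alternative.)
(I - K) is invertible (det(I - K) = 8 ≠ 0), so for every y in C^3 the equation (I - K) x = y has a unique solution.

K has rank 1, so it is an outer product K = u v^T: every row of K is a multiple of one row vector. Reading off the entries, u = (-2, -3, 3) and v = (2, -2, -3) (row i of K equals u_i·v^T). A rank-one matrix u v^T satisfies K u = u (v·u) and kills the (2)-dimensional subspace v^⊥, so its characteristic polynomial is lambda^2 (lambda - v·u) with v·u = tr K = -7. Hence the eigenvalues of I - K are 1 (multiplicity 2) and 1 - (-7) = 8, so det(I - K) = 8. (Direct check: I - K =
[[5, -4, -6],
 [6, -5, -9],
 [-6, 6, 10]]
has determinant 8.) The finite-dimensional Fredholm alternative says: either (I - K) is invertible, or ker(I - K) ≠ {0} and then range(I - K) = ker((I - K)^*)^⊥, with dim ker(I - K) = dim ker((I - K)^*). Since det(I - K) ≠ 0, 1 is not an eigenvalue of K and ker(I - K) = {0}, so we are in the first case: for every y there is a unique x = (I - K)^(-1) y. Explicitly, by the Sherman–Morrison formula, (I - u v^T)^(-1) = I + u v^T/(1 - v·u), i.e. (I - K)^(-1) = I + K/(8).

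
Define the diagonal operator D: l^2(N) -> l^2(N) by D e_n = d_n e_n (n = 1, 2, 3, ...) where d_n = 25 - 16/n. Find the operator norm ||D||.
||D|| = 25

For a diagonal operator on l^2 with entries d_n, ||D|| = sup_n |d_n|. Here d_1 = 9, d_2 = 17, ..., and d_n = 25 - 16/n increases monotonically toward 25. All terms lie in [9, 25), so |d_n| = d_n and the supremum is the limit 25, which is not attained by any individual d_n. Hence ||D|| = 25.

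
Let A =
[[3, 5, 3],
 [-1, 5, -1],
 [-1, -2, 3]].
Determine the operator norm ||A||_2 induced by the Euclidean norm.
||A||_2 ≈ 7.6126 (= sqrt(largest eigenvalue of A^T A))

||A||_2 = sigma_max(A) = sqrt(lambda_max(A^T A)). Form the symmetric matrix M = A^T A =
[[11, 12, 7],
 [12, 54, 4],
 [7, 4, 19]].
Its characteristic polynomial (trace, sum of principal 2x2 minors, determinant of M give the coefficients) is
  p(λ) = det(λ I - M) = λ^3 - 84λ^2 + 1620λ - 6400.
No integer candidate from the rational root theorem (±divisors of 6400) is a root, so the roots are irrational. The cubic discriminant is Δ = 908928000 > 0, so there are three distinct real roots. p(5) = -275 and p(6) = 512 have opposite signs, so a root lies in (5, 6); Newton's method refines it to λ ≈ 5.3304. p(20) = 400 and p(21) = -163 have opposite signs, so a root lies in (20, 21); Newton's method refines it to λ ≈ 20.7185. p(57) = -1783 and p(58) = 96 have opposite signs, so a root lies in (57, 58); Newton's method refines it to λ ≈ 57.9511. Check (Vieta): the three roots sum to 84, matching tr M = 84.
So the eigenvalues of A^T A are ≈ 5.3304, 20.7185, 57.9511 (all ≥ 0, as they must be for A^T A). The largest is λ_max ≈ 57.9511, hence ||A||_2 = sqrt(λ_max) ≈ 7.6126.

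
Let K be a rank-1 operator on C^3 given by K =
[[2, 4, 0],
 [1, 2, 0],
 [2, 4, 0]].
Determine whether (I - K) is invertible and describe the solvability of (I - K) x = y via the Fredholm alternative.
(I - K) is invertible (det(I - K) = -3 ≠ 0), so for every y in C^3 the equation (I - K) x = y has a unique solution.

K has rank 1, so it is an outer product K = u v^T: every row of K is a multiple of one row vector. Reading off the entries, u = (2, 1, 2) and v = (1, 2, 0) (row i of K equals u_i·v^T). A rank-one matrix u v^T satisfies K u = u (v·u) and kills the (2)-dimensional subspace v^⊥, so its characteristic polynomial is lambda^2 (lambda - v·u) with v·u = tr K = 4. Hence the eigenvalues of I - K are 1 (multiplicity 2) and 1 - (4) = -3, so det(I - K) = -3. (Direct check: I - K =
[[-1, -4, 0],
 [-1, -1, 0],
 [-2, -4, 1]]
has determinant -3.) The finite-dimensional Fredholm alternative says: either (I - K) is invertible, or ker(I - K) ≠ {0} and then range(I - K) = ker((I - K)^*)^⊥, with dim ker(I - K) = dim ker((I - K)^*). Since det(I - K) ≠ 0, 1 is not an eigenvalue of K and ker(I - K) = {0}, so we are in the first case: for every y there is a unique x = (I - K)^(-1) y. Explicitly, by the Sherman–Morrison formula, (I - u v^T)^(-1) = I + u v^T/(1 - v·u), i.e. (I - K)^(-1) = I + K/(-3).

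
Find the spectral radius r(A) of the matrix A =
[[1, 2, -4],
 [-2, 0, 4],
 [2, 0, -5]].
r(A) = 2

The eigenvalues of A are the roots of its characteristic polynomial. With M = A (coefficients from the trace, the sum of principal 2x2 minors, and det A):
  p(λ) = det(λ I - M) = λ^3 + 4λ^2 + 7λ + 4.
By the rational root theorem any rational root is an integer divisor of 4. Testing λ = -1: p(-1) = -1 + 4 - 7 + 4 = 0, so λ = -1 is a root. Dividing out (λ + 1) leaves p(λ) = (λ + 1)(λ^2 + 3λ + 4). For λ^2 + 3λ + 4 the discriminant is -7. It is negative, so the roots are the complex-conjugate pair λ = -3/2 ± (sqrt(7)/2) i ≈ -1.5 ± 1.3229i. For a conjugate pair the product of the roots equals the constant term, so |λ|^2 = 4 and |λ| = sqrt(4) = 2.
Thus the eigenvalues (to 4 decimals) are -1.5 ± 1.3229i (modulus 2); -1 (modulus 1). The spectral radius is the largest modulus: r(A) = 2. (Cross-check: r(A) ≤ ||A||_2 ≈ 8.1625; equality holds whenever A is normal, though it can also hold for some non-normal A.)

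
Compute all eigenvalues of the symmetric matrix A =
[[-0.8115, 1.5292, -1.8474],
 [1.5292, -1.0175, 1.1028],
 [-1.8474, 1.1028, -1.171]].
sigma(A) ≈ {-4, 0, 1}

A is real symmetric, so its spectrum consists of real eigenvalues. Expanding the characteristic polynomial of the displayed matrix gives
  det(λ I - A) = p(λ) = λ^3 + (3)λ^2 + (-4)λ + (0).
Solving p(λ) = 0 yields eigenvalues ≈ -4, 0, 1. (A is shown rounded to 4 decimals, so these recover the underlying integer eigenvalues to within that precision.)
Verification: the trace of A = -3 equals the sum of eigenvalues -3, and det(A) ≈ 0.0000 matches the eigenvalue product 0.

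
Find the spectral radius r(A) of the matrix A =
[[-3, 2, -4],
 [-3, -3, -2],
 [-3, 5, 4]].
r(A) ≈ 5.2056

The eigenvalues of A are the roots of its characteristic polynomial. With M = A (coefficients from the trace, the sum of principal 2x2 minors, and det A):
  p(λ) = det(λ I - M) = λ^3 + 2λ^2 - 11λ - 138.
No integer candidate from the rational root theorem (±divisors of 138) is a root, so the roots are irrational. The cubic discriminant is Δ = -449316 < 0, so there is one real root and a complex-conjugate pair. p(5) = -18 and p(6) = 84 have opposite signs, so a root lies in (5, 6); Newton's method refines it to λ ≈ 5.2056. Dividing out (λ - (5.2056)) leaves approximately λ^2 + 7.2056λ + 26.5098. For λ^2 + 7.2056λ + 26.5098 the discriminant is -54.1181. It is negative, so the remaining roots are the complex-conjugate pair λ ≈ -3.6028 ± 3.6783i. Their product equals the constant term, so |λ|^2 ≈ 26.5098 and |λ| ≈ 5.1488.
Thus the eigenvalues (to 4 decimals) are 5.2056 (modulus 5.2056); -3.6028 ± 3.6783i (modulus 5.1488). The spectral radius is the largest modulus: r(A) ≈ 5.2056. (Cross-check: r(A) ≤ ||A||_2 ≈ 7.4757; equality holds whenever A is normal, though it can also hold for some non-normal A.)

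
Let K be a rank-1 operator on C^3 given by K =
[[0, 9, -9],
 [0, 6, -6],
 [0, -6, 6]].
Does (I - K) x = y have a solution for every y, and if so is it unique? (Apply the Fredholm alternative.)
(I - K) is invertible (det(I - K) = -11 ≠ 0), so for every y in C^3 the equation (I - K) x = y has a unique solution.

K has rank 1, so it is an outer product K = u v^T: every row of K is a multiple of one row vector. Reading off the entries, u = (3, 2, -2) and v = (0, 3, -3) (row i of K equals u_i·v^T). A rank-one matrix u v^T satisfies K u = u (v·u) and kills the (2)-dimensional subspace v^⊥, so its characteristic polynomial is lambda^2 (lambda - v·u) with v·u = tr K = 12. Hence the eigenvalues of I - K are 1 (multiplicity 2) and 1 - (12) = -11, so det(I - K) = -11. (Direct check: I - K =
[[1, -9, 9],
 [0, -5, 6],
 [0, 6, -5]]
has determinant -11.) The finite-dimensional Fredholm alternative says: either (I - K) is invertible, or ker(I - K) ≠ {0} and then range(I - K) = ker((I - K)^*)^⊥, with dim ker(I - K) = dim ker((I - K)^*). Since det(I - K) ≠ 0, 1 is not an eigenvalue of K and ker(I - K) = {0}, so we are in the first case: for every y there is a unique x = (I - K)^(-1) y. Explicitly, by the Sherman–Morrison formula, (I - u v^T)^(-1) = I + u v^T/(1 - v·u), i.e. (I - K)^(-1) = I + K/(-11).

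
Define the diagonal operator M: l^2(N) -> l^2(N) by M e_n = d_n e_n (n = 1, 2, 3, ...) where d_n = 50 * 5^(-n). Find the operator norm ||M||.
||M|| = 10 (attained at n = 1)

For M diagonal, ||M|| = sup_n |d_n|. The sequence d_n = 50 * 5^(-n) is positive and strictly decreasing (ratio 5^(-1) < 1), so the supremum is d_1 = 50/5 = 10. Hence ||M|| = 10.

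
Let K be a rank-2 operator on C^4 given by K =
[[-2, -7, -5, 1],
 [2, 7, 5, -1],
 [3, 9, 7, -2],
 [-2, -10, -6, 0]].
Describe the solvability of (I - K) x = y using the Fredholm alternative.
(I - K) is invertible (det(I - K) = -26 ≠ 0), so for every y in C^4 the equation (I - K) x = y has a unique solution.

K has rank 2 and factors as K = U V^T = u1 v1^T + u2 v2^T with u1 = (-2, 2, 3, -2), v1 = (1, 2, 2, -1), u2 = (1, -1, -1, 2), v2 = (0, -3, -1, -1) (multiplying out reproduces the displayed K). The nonzero eigenvalues of U V^T coincide with those of the 2 x 2 matrix G = V^T U = [[v1·u1, v1·u2], [v2·u1, v2·u2]] = [[10, -5], [-7, 2]], and by the Sylvester determinant identity det(I_4 - U V^T) = det(I_2 - V^T U) = det([[-9, 5], [7, -1]]) = (-9)(-1) - (5)(7) = -26. (Direct check: I - K =
[[3, 7, 5, -1],
 [-2, -6, -5, 1],
 [-3, -9, -6, 2],
 [2, 10, 6, 1]]
has determinant -26.) The finite-dimensional Fredholm alternative says: either (I - K) is invertible, or ker(I - K) ≠ {0} and then range(I - K) = ker((I - K)^*)^⊥, with dim ker(I - K) = dim ker((I - K)^*). Since det(I - K) ≠ 0, 1 is not an eigenvalue of K and ker(I - K) = {0}, so we are in the first case: for every y there is a unique x = (I - K)^(-1) y. (Explicitly, by the Woodbury identity, (I - U V^T)^(-1) = I + U (I_2 - G)^(-1) V^T.)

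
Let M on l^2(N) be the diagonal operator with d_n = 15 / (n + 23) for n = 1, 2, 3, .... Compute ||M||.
||M|| = 5/8 (attained at n = 1)

For M diagonal, ||M|| = sup_n |d_n| = sup_n 15/(n + 23). This is positive and strictly decreasing in n, so the supremum is attained at n = 1: d_1 = 15/(1 + 23) = 5/8. Hence ||M|| = 5/8.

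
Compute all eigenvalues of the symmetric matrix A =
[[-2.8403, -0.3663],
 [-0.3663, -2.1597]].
sigma(A) ≈ {-3, -2}

A is real symmetric, so its spectrum consists of real eigenvalues. Expanding the characteristic polynomial of the displayed matrix gives
  det(λ I - A) = p(λ) = λ^2 + (5)λ + (6).
Solving p(λ) = 0 yields eigenvalues ≈ -3, -2. (A is shown rounded to 4 decimals, so these recover the underlying integer eigenvalues to within that precision.)
Verification: the trace of A = -5 equals the sum of eigenvalues -5, and det(A) ≈ 6.0000 matches the eigenvalue product 6.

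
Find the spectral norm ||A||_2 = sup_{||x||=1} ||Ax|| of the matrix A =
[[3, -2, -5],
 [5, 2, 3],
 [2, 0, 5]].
||A||_2 ≈ 8.2158 (= sqrt(largest eigenvalue of A^T A))

||A||_2 = sigma_max(A) = sqrt(lambda_max(A^T A)). Form the symmetric matrix M = A^T A =
[[38, 4, 10],
 [4, 8, 16],
 [10, 16, 59]].
Its characteristic polynomial (trace, sum of principal 2x2 minors, determinant of M give the coefficients) is
  p(λ) = det(λ I - M) = λ^3 - 105λ^2 + 2646λ - 7744.
No integer candidate from the rational root theorem (±divisors of 7744) is a root, so the roots are irrational. The cubic discriminant is Δ = 4337090244 > 0, so there are three distinct real roots. p(3) = -724 and p(4) = 1224 have opposite signs, so a root lies in (3, 4); Newton's method refines it to λ ≈ 3.3605. p(34) = 144 and p(35) = -884 have opposite signs, so a root lies in (34, 35); Newton's method refines it to λ ≈ 34.1403. p(67) = -1044 and p(68) = 1096 have opposite signs, so a root lies in (67, 68); Newton's method refines it to λ ≈ 67.4992. Check (Vieta): the three roots sum to 105, matching tr M = 105.
So the eigenvalues of A^T A are ≈ 3.3605, 34.1403, 67.4992 (all ≥ 0, as they must be for A^T A). The largest is λ_max ≈ 67.4992, hence ||A||_2 = sqrt(λ_max) ≈ 8.2158.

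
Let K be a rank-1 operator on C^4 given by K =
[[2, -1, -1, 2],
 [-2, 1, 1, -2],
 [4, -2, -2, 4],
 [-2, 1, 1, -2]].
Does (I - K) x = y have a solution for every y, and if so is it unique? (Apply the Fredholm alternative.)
(I - K) is invertible (det(I - K) = 2 ≠ 0), so for every y in C^4 the equation (I - K) x = y has a unique solution.

K has rank 1, so it is an outer product K = u v^T: every row of K is a multiple of one row vector. Reading off the entries, u = (1, -1, 2, -1) and v = (2, -1, -1, 2) (row i of K equals u_i·v^T). A rank-one matrix u v^T satisfies K u = u (v·u) and kills the (3)-dimensional subspace v^⊥, so its characteristic polynomial is lambda^3 (lambda - v·u) with v·u = tr K = -1. Hence the eigenvalues of I - K are 1 (multiplicity 3) and 1 - (-1) = 2, so det(I - K) = 2. (Direct check: I - K =
[[-1, 1, 1, -2],
 [2, 0, -1, 2],
 [-4, 2, 3, -4],
 [2, -1, -1, 3]]
has determinant 2.) The finite-dimensional Fredholm alternative says: either (I - K) is invertible, or ker(I - K) ≠ {0} and then range(I - K) = ker((I - K)^*)^⊥, with dim ker(I - K) = dim ker((I - K)^*). Since det(I - K) ≠ 0, 1 is not an eigenvalue of K and ker(I - K) = {0}, so we are in the first case: for every y there is a unique x = (I - K)^(-1) y. Explicitly, by the Sherman–Morrison formula, (I - u v^T)^(-1) = I + u v^T/(1 - v·u), i.e. (I - K)^(-1) = I + K/(2).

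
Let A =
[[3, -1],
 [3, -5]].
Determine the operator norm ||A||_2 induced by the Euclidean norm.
||A||_2 = sqrt((44 + sqrt(1360))/2) ≈ 6.3592 (= sqrt(largest eigenvalue of A^T A))

||A||_2 = sigma_max(A) = sqrt(lambda_max(A^T A)). Form the symmetric matrix M = A^T A =
[[18, -18],
 [-18, 26]].
Its characteristic polynomial (trace, determinant of M give the coefficients) is
  p(λ) = det(λ I - M) = λ^2 - 44λ + 144.
For λ^2 - 44λ + 144 the discriminant is 1360. It is nonnegative but not a perfect square, so the roots are real and irrational: λ = (44 ± sqrt(1360))/2 ≈ 40.4391, 3.5609.
So the eigenvalues of A^T A are ≈ 3.5609, 40.4391 (all ≥ 0, as they must be for A^T A). The largest is λ_max = (44 + sqrt(1360))/2 ≈ 40.4391, hence ||A||_2 = sqrt(λ_max) = sqrt((44 + sqrt(1360))/2) ≈ 6.3592.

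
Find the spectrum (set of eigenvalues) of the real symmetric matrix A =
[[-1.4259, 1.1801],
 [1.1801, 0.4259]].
sigma(A) ≈ {-2, 1}

A is real symmetric, so its spectrum consists of real eigenvalues. Expanding the characteristic polynomial of the displayed matrix gives
  det(λ I - A) = p(λ) = λ^2 + (1)λ + (-2).
Solving p(λ) = 0 yields eigenvalues ≈ -2, 1. (A is shown rounded to 4 decimals, so these recover the underlying integer eigenvalues to within that precision.)
Verification: the trace of A = -1 equals the sum of eigenvalues -1, and det(A) ≈ -1.9999 matches the eigenvalue product -2.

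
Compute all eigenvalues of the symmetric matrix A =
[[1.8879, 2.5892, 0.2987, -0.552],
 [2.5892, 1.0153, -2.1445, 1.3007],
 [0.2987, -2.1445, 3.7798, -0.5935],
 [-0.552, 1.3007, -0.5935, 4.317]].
sigma(A) ≈ {-2, 3, 4, 6}

A is real symmetric, so its spectrum consists of real eigenvalues. Expanding the characteristic polynomial of the displayed matrix gives
  det(λ I - A) = p(λ) = λ^4 + (-11)λ^3 + (28)λ^2 + (36)λ + (-144.0013).
Solving p(λ) = 0 yields eigenvalues ≈ -2, 3, 4, 6. (A is shown rounded to 4 decimals, so these recover the underlying integer eigenvalues to within that precision.)
Verification: the trace of A = 11 equals the sum of eigenvalues 11, and det(A) ≈ -144.0013 matches the eigenvalue product -144.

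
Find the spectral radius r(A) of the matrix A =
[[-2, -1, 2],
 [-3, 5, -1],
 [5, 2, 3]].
r(A) ≈ 5.0948

The eigenvalues of A are the roots of its characteristic polynomial. With M = A (coefficients from the trace, the sum of principal 2x2 minors, and det A):
  p(λ) = det(λ I - M) = λ^3 - 6λ^2 - 12λ + 100.
No integer candidate from the rational root theorem (±divisors of 100) is a root, so the roots are irrational. The cubic discriminant is Δ = -41904 < 0, so there is one real root and a complex-conjugate pair. p(-4) = -12 and p(-3) = 55 have opposite signs, so a root lies in (-4, -3); Newton's method refines it to λ ≈ -3.8525. Dividing out (λ - (-3.8525)) leaves approximately λ^2 - 9.8525λ + 25.957. For λ^2 - 9.8525λ + 25.957 the discriminant is -6.756. It is negative, so the remaining roots are the complex-conjugate pair λ ≈ 4.9263 ± 1.2996i. Their product equals the constant term, so |λ|^2 ≈ 25.957 and |λ| ≈ 5.0948.
Thus the eigenvalues (to 4 decimals) are -3.8525 (modulus 3.8525); 4.9263 ± 1.2996i (modulus 5.0948). The spectral radius is the largest modulus: r(A) ≈ 5.0948. (Cross-check: r(A) ≤ ||A||_2 ≈ 6.7152; equality holds whenever A is normal, though it can also hold for some non-normal A.)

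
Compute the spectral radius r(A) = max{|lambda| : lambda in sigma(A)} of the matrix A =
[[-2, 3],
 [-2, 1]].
r(A) = 2

The eigenvalues of A are the roots of its characteristic polynomial. With M = A (coefficients from the trace and determinant):
  p(λ) = det(λ I - M) = λ^2 + λ + 4.
For λ^2 + λ + 4 the discriminant is -15. It is negative, so the roots are the complex-conjugate pair λ = -1/2 ± (sqrt(15)/2) i ≈ -0.5 ± 1.9365i. For a conjugate pair the product of the roots equals the constant term, so |λ|^2 = 4 and |λ| = sqrt(4) = 2.
Thus the eigenvalues (to 4 decimals) are -0.5 ± 1.9365i (modulus 2). The spectral radius is the largest modulus: r(A) = 2. (Cross-check: r(A) ≤ ||A||_2 ≈ 4.1306; equality holds whenever A is normal, though it can also hold for some non-normal A.)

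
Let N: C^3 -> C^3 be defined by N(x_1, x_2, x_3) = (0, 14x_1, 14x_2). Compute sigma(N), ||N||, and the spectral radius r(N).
sigma(N) = {0}; ||N|| = 14; r(N) = 0. (N is nilpotent with N^3 = 0.)

On C^3, N is a strictly lower-triangular matrix with 14 on the subdiagonal and zeros elsewhere, so its characteristic polynomial is lambda^3 and every eigenvalue is 0: sigma(N) = {0}. For the operator norm, N e_i = 14e_{i+1} for i = 1, ..., 2 and N e_3 = 0, so the singular values of N are 14 (with multiplicity 2) and 0; hence ||N|| = 14. The spectral radius r(N) = max|lambda| = 0. Note ||N|| > r(N) — characteristic of non-normal nilpotent operators. Indeed N^3 = 0.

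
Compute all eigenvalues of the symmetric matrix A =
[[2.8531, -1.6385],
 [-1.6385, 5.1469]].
sigma(A) ≈ {2, 6}

A is real symmetric, so its spectrum consists of real eigenvalues. Expanding the characteristic polynomial of the displayed matrix gives
  det(λ I - A) = p(λ) = λ^2 + (-8)λ + (12).
Solving p(λ) = 0 yields eigenvalues ≈ 2, 6. (A is shown rounded to 4 decimals, so these recover the underlying integer eigenvalues to within that precision.)
Verification: the trace of A = 8 equals the sum of eigenvalues 8, and det(A) ≈ 11.9999 matches the eigenvalue product 12.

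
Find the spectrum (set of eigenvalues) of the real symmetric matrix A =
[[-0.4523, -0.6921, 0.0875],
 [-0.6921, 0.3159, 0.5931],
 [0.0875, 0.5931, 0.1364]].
sigma(A) ≈ {-1, 0, 1}

A is real symmetric, so its spectrum consists of real eigenvalues. Expanding the characteristic polynomial of the displayed matrix gives
  det(λ I - A) = p(λ) = λ^3 + (0)λ^2 + (-1)λ + (0).
Solving p(λ) = 0 yields eigenvalues ≈ -1, 0, 1. (A is shown rounded to 4 decimals, so these recover the underlying integer eigenvalues to within that precision.)
Verification: the trace of A = 0 equals the sum of eigenvalues 0, and det(A) ≈ 0.0000 matches the eigenvalue product 0.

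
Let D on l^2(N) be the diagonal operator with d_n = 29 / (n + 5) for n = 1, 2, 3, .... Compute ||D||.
||D|| = 29/6 (attained at n = 1)

For D diagonal, ||D|| = sup_n |d_n| = sup_n 29/(n + 5). This is positive and strictly decreasing in n, so the supremum is attained at n = 1: d_1 = 29/(1 + 5) = 29/6. Hence ||D|| = 29/6.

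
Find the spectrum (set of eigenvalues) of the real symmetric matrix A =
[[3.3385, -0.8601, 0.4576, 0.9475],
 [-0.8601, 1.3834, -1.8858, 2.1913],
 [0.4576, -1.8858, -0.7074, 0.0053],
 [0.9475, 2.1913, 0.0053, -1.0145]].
sigma(A) ≈ {-3, -1, 3, 4}

A is real symmetric, so its spectrum consists of real eigenvalues. Expanding the characteristic polynomial of the displayed matrix gives
  det(λ I - A) = p(λ) = λ^4 + (-3)λ^3 + (-13)λ^2 + (27)λ + (35.9958).
Solving p(λ) = 0 yields eigenvalues ≈ -3, -1, 3, 4. (A is shown rounded to 4 decimals, so these recover the underlying integer eigenvalues to within that precision.)
Verification: the trace of A = 3 equals the sum of eigenvalues 3, and det(A) ≈ 35.9958 matches the eigenvalue product 36.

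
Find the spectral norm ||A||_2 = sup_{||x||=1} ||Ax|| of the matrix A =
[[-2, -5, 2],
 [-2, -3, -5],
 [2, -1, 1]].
||A||_2 ≈ 6.7139 (= sqrt(largest eigenvalue of A^T A))

||A||_2 = sigma_max(A) = sqrt(lambda_max(A^T A)). Form the symmetric matrix M = A^T A =
[[12, 14, 8],
 [14, 35, 4],
 [8, 4, 30]].
Its characteristic polynomial (trace, sum of principal 2x2 minors, determinant of M give the coefficients) is
  p(λ) = det(λ I - M) = λ^3 - 77λ^2 + 1554λ - 5184.
No integer candidate from the rational root theorem (±divisors of 5184) is a root, so the roots are irrational. The cubic discriminant is Δ = 280184004 > 0, so there are three distinct real roots. p(4) = -136 and p(5) = 786 have opposite signs, so a root lies in (4, 5); Newton's method refines it to λ ≈ 4.1392. p(27) = 324 and p(28) = -88 have opposite signs, so a root lies in (27, 28); Newton's method refines it to λ ≈ 27.784. p(45) = -54 and p(46) = 704 have opposite signs, so a root lies in (45, 46); Newton's method refines it to λ ≈ 45.0768. Check (Vieta): the three roots sum to 77, matching tr M = 77.
So the eigenvalues of A^T A are ≈ 4.1392, 27.784, 45.0768 (all ≥ 0, as they must be for A^T A). The largest is λ_max ≈ 45.0768, hence ||A||_2 = sqrt(λ_max) ≈ 6.7139.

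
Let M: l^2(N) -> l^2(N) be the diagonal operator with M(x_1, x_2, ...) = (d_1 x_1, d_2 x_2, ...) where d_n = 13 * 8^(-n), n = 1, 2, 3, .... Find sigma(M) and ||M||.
sigma(M) = {13 * 8^(-n) : n ≥ 1} ∪ {0}; ||M|| = 13/8

A bounded diagonal operator on l^2 with diagonal entries d_n has spectrum equal to the closure of {d_n : n ≥ 1}: every d_n is an eigenvalue (with eigenvector e_n), so {d_n} ⊂ sigma(M); the spectrum is closed, so its closure is too; and for lambda not in the closure, (M - lambda I) has bounded inverse (the diagonal entries 1/(d_n - lambda) are bounded). For our sequence d_n = 13 * 8^(-n), n = 1, 2, 3, ...:
  - {d_n} = {13 * 8^(-n) : n ≥ 1}; the only limit point is 0
  - closure = {13 * 8^(-n) : n ≥ 1} ∪ {0}
For the norm: a diagonal operator has ||M|| = sup_n |d_n|. Here d_n = 13 * 8^(-n) is positive and decreasing, so sup_n |d_n| = d_1 = 13/8. So ||M|| = 13/8.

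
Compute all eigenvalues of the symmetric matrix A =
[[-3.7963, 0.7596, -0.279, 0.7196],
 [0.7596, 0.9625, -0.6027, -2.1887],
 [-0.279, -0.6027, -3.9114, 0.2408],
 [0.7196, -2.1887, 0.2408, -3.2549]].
sigma(A) ≈ {-5, -4, -3, 2}

A is real symmetric, so its spectrum consists of real eigenvalues. Expanding the characteristic polynomial of the displayed matrix gives
  det(λ I - A) = p(λ) = λ^4 + (10)λ^3 + (23)λ^2 + (-33.9979)λ + (-119.9983).
Solving p(λ) = 0 yields eigenvalues ≈ -5, -4, -3, 2. (A is shown rounded to 4 decimals, so these recover the underlying integer eigenvalues to within that precision.)
Verification: the trace of A = -10 equals the sum of eigenvalues -10, and det(A) ≈ -119.9983 matches the eigenvalue product -120.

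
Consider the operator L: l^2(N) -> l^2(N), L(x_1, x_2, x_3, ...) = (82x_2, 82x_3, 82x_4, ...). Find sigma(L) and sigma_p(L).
sigma(L) = closed disk {z in C : |z| ≤ 82}; sigma_p(L) = open disk {z in C : |z| < 82}

Note L = 82·V where V is the unit left shift (V x)_k = x_{k+1}; so sigma(L) = 82·sigma(V) and ||L|| = 82||V||. ||L x||^2 = 6724sum_{k≥2} |x_k|^2 ≤ 6724||x||^2, with equality on {x : x_1 = 0}, so ||L|| = 82. For any lambda with |lambda| < 82, set r = lambda/82 (|r| < 1); the vector x = (1, r, r^2, ...) is in l^2 and satisfies L x = 82(r, r^2, ...) = lambda x, so lambda is an eigenvalue. On the boundary |lambda| = 82 the geometric series diverges, so no l^2 eigenvector exists, but these lambda lie in the approximate point spectrum. Hence sigma(L) is the closed disk of radius 82 and sigma_p(L) is the open disk.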